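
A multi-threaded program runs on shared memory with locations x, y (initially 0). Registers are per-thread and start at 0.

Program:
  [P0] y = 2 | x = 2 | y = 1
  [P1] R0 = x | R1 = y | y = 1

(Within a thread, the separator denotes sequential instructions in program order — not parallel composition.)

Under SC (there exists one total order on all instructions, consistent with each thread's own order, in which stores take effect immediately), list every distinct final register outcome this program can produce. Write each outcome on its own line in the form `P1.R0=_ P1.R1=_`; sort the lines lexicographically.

outcome vector order: (P1.R0,P1.R1)
|SC outcomes| = 5

P1.R0=0 P1.R1=0
P1.R0=0 P1.R1=1
P1.R0=0 P1.R1=2
P1.R0=2 P1.R1=1
P1.R0=2 P1.R1=2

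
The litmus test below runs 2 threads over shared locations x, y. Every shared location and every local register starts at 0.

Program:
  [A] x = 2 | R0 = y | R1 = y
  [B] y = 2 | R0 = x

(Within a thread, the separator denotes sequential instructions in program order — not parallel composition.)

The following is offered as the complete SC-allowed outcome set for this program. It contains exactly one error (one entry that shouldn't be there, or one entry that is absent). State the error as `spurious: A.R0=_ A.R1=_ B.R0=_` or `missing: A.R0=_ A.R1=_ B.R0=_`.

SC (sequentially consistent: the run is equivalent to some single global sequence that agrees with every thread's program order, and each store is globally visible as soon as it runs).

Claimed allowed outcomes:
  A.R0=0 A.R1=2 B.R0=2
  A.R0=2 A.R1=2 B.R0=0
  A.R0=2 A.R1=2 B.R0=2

missing: A.R0=0 A.R1=0 B.R0=2

outcome vector order: (A.R0,A.R1,B.R0)
SC (4): 0/0/2, 0/2/2, 2/2/0, 2/2/2
SC∖claimed = {0/0/2}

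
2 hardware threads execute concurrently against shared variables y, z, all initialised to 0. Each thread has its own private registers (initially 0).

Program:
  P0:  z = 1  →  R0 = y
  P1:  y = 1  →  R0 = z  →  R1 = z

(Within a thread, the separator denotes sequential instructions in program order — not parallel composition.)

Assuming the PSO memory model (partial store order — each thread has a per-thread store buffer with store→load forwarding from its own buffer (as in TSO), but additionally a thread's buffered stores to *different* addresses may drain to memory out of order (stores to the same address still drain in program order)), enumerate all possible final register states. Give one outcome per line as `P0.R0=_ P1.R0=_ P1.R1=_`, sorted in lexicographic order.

outcome vector order: (P0.R0,P1.R0,P1.R1)
|PSO outcomes| = 6

P0.R0=0 P1.R0=0 P1.R1=0
P0.R0=0 P1.R0=0 P1.R1=1
P0.R0=0 P1.R0=1 P1.R1=1
P0.R0=1 P1.R0=0 P1.R1=0
P0.R0=1 P1.R0=0 P1.R1=1
P0.R0=1 P1.R0=1 P1.R1=1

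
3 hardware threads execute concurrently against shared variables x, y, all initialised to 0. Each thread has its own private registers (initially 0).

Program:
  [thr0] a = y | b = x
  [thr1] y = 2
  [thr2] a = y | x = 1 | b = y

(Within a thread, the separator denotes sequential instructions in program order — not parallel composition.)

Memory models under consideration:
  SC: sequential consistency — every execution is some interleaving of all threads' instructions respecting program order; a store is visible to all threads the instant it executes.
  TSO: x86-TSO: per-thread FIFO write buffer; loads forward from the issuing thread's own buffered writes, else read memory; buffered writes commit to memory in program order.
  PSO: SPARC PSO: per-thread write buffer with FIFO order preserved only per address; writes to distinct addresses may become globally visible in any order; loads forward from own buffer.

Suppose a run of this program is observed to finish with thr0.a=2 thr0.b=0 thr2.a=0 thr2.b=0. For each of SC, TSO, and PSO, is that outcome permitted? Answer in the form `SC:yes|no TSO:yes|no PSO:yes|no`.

outcome vector order: (thr0.a,thr0.b,thr2.a,thr2.b)
SC (11): 0/0/0/0; 0/0/0/2; 0/0/2/2; 0/1/0/0; 0/1/0/2; 0/1/2/2; 2/0/0/2; 2/0/2/2; 2/1/0/0; 2/1/0/2; 2/1/2/2
TSO (12): 0/0/0/0; 0/0/0/2; 0/0/2/2; 0/1/0/0; 0/1/0/2; 0/1/2/2; 2/0/0/0; 2/0/0/2; 2/0/2/2; 2/1/0/0; 2/1/0/2; 2/1/2/2
PSO (12): 0/0/0/0; 0/0/0/2; 0/0/2/2; 0/1/0/0; 0/1/0/2; 0/1/2/2; 2/0/0/0; 2/0/0/2; 2/0/2/2; 2/1/0/0; 2/1/0/2; 2/1/2/2
target 2/0/0/0 ∈ {TSO,PSO}

SC:no TSO:yes PSO:yes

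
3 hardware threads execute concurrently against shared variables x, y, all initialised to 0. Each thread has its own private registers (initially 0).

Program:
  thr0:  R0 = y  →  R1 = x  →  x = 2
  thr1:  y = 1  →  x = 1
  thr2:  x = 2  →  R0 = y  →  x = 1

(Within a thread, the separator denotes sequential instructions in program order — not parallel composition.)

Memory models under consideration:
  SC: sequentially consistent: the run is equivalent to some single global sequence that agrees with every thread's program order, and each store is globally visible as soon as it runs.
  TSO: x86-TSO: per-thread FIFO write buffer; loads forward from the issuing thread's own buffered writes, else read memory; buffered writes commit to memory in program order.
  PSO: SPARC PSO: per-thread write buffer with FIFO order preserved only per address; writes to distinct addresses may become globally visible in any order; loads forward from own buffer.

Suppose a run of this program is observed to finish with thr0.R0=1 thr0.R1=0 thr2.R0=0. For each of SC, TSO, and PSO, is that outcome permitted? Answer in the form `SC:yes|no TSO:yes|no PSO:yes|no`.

SC:no TSO:yes PSO:yes

outcome vector order: (thr0.R0,thr0.R1,thr2.R0)
SC (11): 000; 001; 010; 011; 020; 021; 101; 110; 111; 120; 121
TSO (12): 000; 001; 010; 011; 020; 021; 100; 101; 110; 111; 120; 121
PSO (12): 000; 001; 010; 011; 020; 021; 100; 101; 110; 111; 120; 121
target 100 ∈ {TSO,PSO}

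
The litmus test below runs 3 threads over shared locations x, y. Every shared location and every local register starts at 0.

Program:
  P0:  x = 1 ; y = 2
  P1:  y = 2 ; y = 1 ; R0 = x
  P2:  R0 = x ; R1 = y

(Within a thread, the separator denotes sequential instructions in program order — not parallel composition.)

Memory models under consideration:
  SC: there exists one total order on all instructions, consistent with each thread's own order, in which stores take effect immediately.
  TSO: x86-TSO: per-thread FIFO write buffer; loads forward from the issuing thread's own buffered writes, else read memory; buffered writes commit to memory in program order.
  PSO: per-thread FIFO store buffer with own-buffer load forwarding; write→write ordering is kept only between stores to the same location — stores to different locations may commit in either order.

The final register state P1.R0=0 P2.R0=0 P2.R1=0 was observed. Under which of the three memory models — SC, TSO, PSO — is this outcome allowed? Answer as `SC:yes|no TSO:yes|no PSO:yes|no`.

outcome vector order: (P1.R0,P2.R0,P2.R1)
under SC → (0,0,0), (0,0,1), (0,0,2), (0,1,1), (0,1,2), (1,0,0), (1,0,1), (1,0,2), (1,1,0), (1,1,1), (1,1,2)
under TSO → (0,0,0), (0,0,1), (0,0,2), (0,1,0), (0,1,1), (0,1,2), (1,0,0), (1,0,1), (1,0,2), (1,1,0), (1,1,1), (1,1,2)
under PSO → (0,0,0), (0,0,1), (0,0,2), (0,1,0), (0,1,1), (0,1,2), (1,0,0), (1,0,1), (1,0,2), (1,1,0), (1,1,1), (1,1,2)
target (0,0,0) ∈ {SC,TSO,PSO}

SC:yes TSO:yes PSO:yes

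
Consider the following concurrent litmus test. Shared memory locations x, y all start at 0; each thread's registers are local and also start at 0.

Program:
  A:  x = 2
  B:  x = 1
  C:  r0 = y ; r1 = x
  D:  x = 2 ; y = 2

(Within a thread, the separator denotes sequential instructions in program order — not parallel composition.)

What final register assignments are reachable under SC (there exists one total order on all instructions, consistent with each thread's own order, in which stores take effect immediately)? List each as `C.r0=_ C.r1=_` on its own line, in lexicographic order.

C.r0=0 C.r1=0
C.r0=0 C.r1=1
C.r0=0 C.r1=2
C.r0=2 C.r1=1
C.r0=2 C.r1=2

outcome vector order: (C.r0,C.r1)
|SC outcomes| = 5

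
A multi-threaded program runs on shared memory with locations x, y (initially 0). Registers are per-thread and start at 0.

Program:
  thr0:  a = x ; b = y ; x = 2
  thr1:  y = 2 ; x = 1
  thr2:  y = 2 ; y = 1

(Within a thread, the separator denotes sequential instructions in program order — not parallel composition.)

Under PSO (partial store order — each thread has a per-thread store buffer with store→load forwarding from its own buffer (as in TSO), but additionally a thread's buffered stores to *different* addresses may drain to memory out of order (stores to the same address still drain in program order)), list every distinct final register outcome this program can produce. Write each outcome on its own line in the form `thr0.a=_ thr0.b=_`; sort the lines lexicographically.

thr0.a=0 thr0.b=0
thr0.a=0 thr0.b=1
thr0.a=0 thr0.b=2
thr0.a=1 thr0.b=0
thr0.a=1 thr0.b=1
thr0.a=1 thr0.b=2

outcome vector order: (thr0.a,thr0.b)
|PSO outcomes| = 6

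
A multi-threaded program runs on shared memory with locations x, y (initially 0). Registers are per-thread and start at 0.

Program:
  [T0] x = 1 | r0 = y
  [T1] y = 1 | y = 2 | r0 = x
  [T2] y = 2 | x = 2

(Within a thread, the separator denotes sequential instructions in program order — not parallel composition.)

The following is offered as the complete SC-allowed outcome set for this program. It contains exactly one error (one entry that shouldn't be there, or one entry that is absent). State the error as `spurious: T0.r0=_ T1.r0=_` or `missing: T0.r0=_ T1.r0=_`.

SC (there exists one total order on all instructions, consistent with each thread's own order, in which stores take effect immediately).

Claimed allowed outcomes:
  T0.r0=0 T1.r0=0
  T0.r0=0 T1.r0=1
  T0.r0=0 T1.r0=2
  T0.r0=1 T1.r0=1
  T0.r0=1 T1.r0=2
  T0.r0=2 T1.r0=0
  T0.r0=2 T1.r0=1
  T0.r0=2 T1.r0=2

spurious: T0.r0=0 T1.r0=0

outcome vector order: (T0.r0,T1.r0)
[SC] allowed = {0/1; 0/2; 1/1; 1/2; 2/0; 2/1; 2/2}
claimed∖SC = {0/0}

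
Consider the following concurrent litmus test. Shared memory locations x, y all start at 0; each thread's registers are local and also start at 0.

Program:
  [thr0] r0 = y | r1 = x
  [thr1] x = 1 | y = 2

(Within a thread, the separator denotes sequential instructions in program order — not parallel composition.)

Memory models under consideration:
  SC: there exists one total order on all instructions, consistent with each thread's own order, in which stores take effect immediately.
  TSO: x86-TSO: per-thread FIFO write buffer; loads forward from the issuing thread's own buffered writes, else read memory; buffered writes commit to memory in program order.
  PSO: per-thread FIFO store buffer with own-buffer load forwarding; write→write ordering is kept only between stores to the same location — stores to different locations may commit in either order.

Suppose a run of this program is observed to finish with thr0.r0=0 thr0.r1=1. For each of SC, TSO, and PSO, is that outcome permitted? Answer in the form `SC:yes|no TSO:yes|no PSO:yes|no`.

outcome vector order: (thr0.r0,thr0.r1)
SC: 3 outcomes — {(0,0); (0,1); (2,1)}
TSO: 3 outcomes — {(0,0); (0,1); (2,1)}
PSO: 4 outcomes — {(0,0); (0,1); (2,0); (2,1)}
target (0,1) ∈ {SC,TSO,PSO}

SC:yes TSO:yes PSO:yes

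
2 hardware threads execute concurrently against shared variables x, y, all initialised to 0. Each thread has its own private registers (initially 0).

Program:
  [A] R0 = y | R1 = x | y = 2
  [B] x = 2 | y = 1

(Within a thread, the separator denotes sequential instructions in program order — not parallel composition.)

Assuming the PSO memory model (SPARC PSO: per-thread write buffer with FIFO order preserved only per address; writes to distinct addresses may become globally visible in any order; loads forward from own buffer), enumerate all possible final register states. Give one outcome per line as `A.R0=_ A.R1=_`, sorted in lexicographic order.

outcome vector order: (A.R0,A.R1)
|PSO outcomes| = 4

A.R0=0 A.R1=0
A.R0=0 A.R1=2
A.R0=1 A.R1=0
A.R0=1 A.R1=2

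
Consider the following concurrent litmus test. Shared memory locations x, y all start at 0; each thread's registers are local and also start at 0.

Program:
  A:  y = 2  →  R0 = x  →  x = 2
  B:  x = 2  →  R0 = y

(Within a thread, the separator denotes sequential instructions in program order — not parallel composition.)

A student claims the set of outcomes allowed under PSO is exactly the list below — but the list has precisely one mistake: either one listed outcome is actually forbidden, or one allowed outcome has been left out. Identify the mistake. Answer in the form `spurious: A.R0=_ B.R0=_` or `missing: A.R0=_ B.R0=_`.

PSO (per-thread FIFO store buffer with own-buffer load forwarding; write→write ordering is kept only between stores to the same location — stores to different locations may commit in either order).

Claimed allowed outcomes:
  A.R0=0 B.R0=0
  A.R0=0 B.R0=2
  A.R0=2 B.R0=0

outcome vector order: (A.R0,B.R0)
PSO (4): 0/0 0/2 2/0 2/2
PSO∖claimed = {2/2}

missing: A.R0=2 B.R0=2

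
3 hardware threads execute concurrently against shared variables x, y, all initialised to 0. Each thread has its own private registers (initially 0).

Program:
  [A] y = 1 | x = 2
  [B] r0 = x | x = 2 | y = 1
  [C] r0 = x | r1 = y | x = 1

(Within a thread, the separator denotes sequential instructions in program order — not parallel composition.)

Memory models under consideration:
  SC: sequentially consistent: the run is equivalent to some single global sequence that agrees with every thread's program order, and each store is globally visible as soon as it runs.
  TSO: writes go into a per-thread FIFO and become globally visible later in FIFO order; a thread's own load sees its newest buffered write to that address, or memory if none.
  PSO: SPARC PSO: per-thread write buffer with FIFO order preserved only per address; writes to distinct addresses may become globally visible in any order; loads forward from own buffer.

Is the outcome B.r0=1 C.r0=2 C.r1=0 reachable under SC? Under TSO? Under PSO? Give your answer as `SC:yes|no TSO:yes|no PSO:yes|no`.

outcome vector order: (B.r0,C.r0,C.r1)
[SC] allowed = {0/0/0, 0/0/1, 0/2/0, 0/2/1, 1/0/0, 1/0/1, 1/2/1, 2/0/0, 2/0/1, 2/2/1}
[TSO] allowed = {0/0/0, 0/0/1, 0/2/0, 0/2/1, 1/0/0, 1/0/1, 1/2/1, 2/0/0, 2/0/1, 2/2/1}
[PSO] allowed = {0/0/0, 0/0/1, 0/2/0, 0/2/1, 1/0/0, 1/0/1, 1/2/0, 1/2/1, 2/0/0, 2/0/1, 2/2/0, 2/2/1}
target 1/2/0 ∈ {PSO}

SC:no TSO:no PSO:yes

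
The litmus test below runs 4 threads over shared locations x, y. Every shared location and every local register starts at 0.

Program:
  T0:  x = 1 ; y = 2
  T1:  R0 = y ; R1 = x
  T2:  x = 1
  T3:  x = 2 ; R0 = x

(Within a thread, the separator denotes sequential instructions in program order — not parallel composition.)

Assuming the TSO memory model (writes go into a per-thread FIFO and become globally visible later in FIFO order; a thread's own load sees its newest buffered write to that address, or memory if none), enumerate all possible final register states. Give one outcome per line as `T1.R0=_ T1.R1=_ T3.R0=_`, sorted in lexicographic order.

T1.R0=0 T1.R1=0 T3.R0=1
T1.R0=0 T1.R1=0 T3.R0=2
T1.R0=0 T1.R1=1 T3.R0=1
T1.R0=0 T1.R1=1 T3.R0=2
T1.R0=0 T1.R1=2 T3.R0=1
T1.R0=0 T1.R1=2 T3.R0=2
T1.R0=2 T1.R1=1 T3.R0=1
T1.R0=2 T1.R1=1 T3.R0=2
T1.R0=2 T1.R1=2 T3.R0=1
T1.R0=2 T1.R1=2 T3.R0=2

outcome vector order: (T1.R0,T1.R1,T3.R0)
|TSO outcomes| = 10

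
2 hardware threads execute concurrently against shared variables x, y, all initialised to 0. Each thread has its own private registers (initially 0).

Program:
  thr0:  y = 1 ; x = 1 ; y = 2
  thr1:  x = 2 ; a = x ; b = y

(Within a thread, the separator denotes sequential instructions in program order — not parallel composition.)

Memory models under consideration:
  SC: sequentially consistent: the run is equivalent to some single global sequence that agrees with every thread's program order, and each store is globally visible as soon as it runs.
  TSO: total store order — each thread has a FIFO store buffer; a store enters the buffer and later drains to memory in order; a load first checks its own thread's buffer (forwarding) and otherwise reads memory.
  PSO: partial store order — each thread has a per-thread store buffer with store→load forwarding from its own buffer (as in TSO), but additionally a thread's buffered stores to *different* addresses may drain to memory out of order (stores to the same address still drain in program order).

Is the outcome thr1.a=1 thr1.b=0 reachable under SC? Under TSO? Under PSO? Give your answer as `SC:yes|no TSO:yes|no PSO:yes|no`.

outcome vector order: (thr1.a,thr1.b)
[SC] allowed = {<1 1>; <1 2>; <2 0>; <2 1>; <2 2>}
[TSO] allowed = {<1 1>; <1 2>; <2 0>; <2 1>; <2 2>}
[PSO] allowed = {<1 0>; <1 1>; <1 2>; <2 0>; <2 1>; <2 2>}
target <1 0> ∈ {PSO}

SC:no TSO:no PSO:yes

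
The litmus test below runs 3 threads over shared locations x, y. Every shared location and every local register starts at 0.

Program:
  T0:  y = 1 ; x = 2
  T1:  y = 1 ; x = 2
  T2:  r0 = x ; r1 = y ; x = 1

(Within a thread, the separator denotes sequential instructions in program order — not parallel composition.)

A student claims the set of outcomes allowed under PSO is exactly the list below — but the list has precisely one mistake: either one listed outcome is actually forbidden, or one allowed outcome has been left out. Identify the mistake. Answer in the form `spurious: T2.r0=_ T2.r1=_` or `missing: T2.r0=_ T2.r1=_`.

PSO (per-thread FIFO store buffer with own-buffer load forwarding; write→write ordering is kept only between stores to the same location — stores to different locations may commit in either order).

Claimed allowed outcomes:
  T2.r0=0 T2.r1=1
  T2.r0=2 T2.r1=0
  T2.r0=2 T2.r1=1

missing: T2.r0=0 T2.r1=0

outcome vector order: (T2.r0,T2.r1)
PSO: 4 outcomes — {00 01 20 21}
PSO∖claimed = {00}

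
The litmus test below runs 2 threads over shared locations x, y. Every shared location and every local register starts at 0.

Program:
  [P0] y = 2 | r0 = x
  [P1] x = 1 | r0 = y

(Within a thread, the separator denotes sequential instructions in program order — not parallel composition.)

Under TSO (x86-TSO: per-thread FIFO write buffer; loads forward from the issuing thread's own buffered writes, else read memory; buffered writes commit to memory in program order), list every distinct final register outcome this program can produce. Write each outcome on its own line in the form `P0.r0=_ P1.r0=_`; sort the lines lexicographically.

P0.r0=0 P1.r0=0
P0.r0=0 P1.r0=2
P0.r0=1 P1.r0=0
P0.r0=1 P1.r0=2

outcome vector order: (P0.r0,P1.r0)
|TSO outcomes| = 4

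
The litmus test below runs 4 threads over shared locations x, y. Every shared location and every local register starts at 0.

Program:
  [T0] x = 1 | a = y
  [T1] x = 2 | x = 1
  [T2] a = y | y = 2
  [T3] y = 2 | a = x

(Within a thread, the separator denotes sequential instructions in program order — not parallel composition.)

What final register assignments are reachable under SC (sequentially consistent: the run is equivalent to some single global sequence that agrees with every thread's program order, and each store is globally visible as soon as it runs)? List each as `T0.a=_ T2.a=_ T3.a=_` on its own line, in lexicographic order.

T0.a=0 T2.a=0 T3.a=1
T0.a=0 T2.a=0 T3.a=2
T0.a=0 T2.a=2 T3.a=1
T0.a=0 T2.a=2 T3.a=2
T0.a=2 T2.a=0 T3.a=0
T0.a=2 T2.a=0 T3.a=1
T0.a=2 T2.a=0 T3.a=2
T0.a=2 T2.a=2 T3.a=0
T0.a=2 T2.a=2 T3.a=1
T0.a=2 T2.a=2 T3.a=2

outcome vector order: (T0.a,T2.a,T3.a)
|SC outcomes| = 10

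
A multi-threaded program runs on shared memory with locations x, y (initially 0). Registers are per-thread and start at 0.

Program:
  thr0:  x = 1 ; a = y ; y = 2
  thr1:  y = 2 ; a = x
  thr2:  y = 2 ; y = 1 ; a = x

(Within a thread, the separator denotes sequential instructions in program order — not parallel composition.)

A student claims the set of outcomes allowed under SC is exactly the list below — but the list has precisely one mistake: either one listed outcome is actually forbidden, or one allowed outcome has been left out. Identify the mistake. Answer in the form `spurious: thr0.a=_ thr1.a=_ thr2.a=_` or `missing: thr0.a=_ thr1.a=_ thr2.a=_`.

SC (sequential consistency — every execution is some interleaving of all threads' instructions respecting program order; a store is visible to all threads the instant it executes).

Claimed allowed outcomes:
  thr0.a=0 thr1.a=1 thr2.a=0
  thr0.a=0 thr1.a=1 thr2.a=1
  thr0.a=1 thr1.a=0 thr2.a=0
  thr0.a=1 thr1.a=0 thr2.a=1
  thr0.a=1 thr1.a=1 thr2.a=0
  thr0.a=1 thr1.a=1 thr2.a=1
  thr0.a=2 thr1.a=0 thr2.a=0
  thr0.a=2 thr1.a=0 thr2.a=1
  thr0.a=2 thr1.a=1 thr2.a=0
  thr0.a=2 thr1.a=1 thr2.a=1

outcome vector order: (thr0.a,thr1.a,thr2.a)
SC (9): (0,1,1), (1,0,0), (1,0,1), (1,1,0), (1,1,1), (2,0,0), (2,0,1), (2,1,0), (2,1,1)
claimed∖SC = {(0,1,0)}

spurious: thr0.a=0 thr1.a=1 thr2.a=0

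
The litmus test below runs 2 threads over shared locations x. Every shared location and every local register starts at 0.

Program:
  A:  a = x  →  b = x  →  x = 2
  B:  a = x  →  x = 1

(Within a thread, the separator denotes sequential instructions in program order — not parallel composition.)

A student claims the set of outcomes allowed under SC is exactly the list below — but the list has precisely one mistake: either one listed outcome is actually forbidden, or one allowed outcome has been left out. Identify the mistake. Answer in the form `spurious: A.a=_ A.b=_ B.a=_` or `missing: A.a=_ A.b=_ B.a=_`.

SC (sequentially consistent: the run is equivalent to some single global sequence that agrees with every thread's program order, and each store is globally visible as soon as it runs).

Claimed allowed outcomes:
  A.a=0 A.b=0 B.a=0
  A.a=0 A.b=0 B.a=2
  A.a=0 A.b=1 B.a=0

missing: A.a=1 A.b=1 B.a=0

outcome vector order: (A.a,A.b,B.a)
[SC] allowed = {(0,0,0); (0,0,2); (0,1,0); (1,1,0)}
SC∖claimed = {(1,1,0)}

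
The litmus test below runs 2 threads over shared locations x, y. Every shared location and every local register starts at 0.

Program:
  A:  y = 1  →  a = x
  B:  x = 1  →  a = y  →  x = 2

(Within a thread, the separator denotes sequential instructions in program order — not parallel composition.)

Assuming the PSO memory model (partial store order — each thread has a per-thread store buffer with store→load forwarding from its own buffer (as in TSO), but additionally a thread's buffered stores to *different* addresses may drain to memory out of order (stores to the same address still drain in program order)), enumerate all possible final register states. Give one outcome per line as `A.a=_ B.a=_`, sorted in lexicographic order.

outcome vector order: (A.a,B.a)
|PSO outcomes| = 6

A.a=0 B.a=0
A.a=0 B.a=1
A.a=1 B.a=0
A.a=1 B.a=1
A.a=2 B.a=0
A.a=2 B.a=1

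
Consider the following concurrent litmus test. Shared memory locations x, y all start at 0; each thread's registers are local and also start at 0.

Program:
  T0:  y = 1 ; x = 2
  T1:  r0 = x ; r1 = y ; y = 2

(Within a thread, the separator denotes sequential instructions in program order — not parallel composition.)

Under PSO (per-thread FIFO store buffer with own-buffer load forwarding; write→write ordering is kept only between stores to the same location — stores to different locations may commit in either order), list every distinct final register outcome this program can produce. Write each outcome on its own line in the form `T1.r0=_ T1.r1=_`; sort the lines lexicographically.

T1.r0=0 T1.r1=0
T1.r0=0 T1.r1=1
T1.r0=2 T1.r1=0
T1.r0=2 T1.r1=1

outcome vector order: (T1.r0,T1.r1)
|PSO outcomes| = 4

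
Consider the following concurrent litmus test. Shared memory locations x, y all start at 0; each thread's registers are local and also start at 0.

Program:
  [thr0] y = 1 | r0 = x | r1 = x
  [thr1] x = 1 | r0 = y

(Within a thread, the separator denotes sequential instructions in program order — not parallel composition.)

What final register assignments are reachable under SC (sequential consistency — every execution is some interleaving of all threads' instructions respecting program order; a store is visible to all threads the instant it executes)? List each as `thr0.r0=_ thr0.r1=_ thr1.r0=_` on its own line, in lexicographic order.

outcome vector order: (thr0.r0,thr0.r1,thr1.r0)
|SC outcomes| = 4

thr0.r0=0 thr0.r1=0 thr1.r0=1
thr0.r0=0 thr0.r1=1 thr1.r0=1
thr0.r0=1 thr0.r1=1 thr1.r0=0
thr0.r0=1 thr0.r1=1 thr1.r0=1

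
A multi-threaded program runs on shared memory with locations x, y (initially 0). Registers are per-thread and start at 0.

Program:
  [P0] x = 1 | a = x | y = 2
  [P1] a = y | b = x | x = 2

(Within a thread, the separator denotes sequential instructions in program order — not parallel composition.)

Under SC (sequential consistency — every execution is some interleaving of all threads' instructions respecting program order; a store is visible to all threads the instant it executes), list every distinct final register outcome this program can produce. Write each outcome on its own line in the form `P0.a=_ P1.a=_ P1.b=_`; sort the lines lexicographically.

P0.a=1 P1.a=0 P1.b=0
P0.a=1 P1.a=0 P1.b=1
P0.a=1 P1.a=2 P1.b=1
P0.a=2 P1.a=0 P1.b=0
P0.a=2 P1.a=0 P1.b=1

outcome vector order: (P0.a,P1.a,P1.b)
|SC outcomes| = 5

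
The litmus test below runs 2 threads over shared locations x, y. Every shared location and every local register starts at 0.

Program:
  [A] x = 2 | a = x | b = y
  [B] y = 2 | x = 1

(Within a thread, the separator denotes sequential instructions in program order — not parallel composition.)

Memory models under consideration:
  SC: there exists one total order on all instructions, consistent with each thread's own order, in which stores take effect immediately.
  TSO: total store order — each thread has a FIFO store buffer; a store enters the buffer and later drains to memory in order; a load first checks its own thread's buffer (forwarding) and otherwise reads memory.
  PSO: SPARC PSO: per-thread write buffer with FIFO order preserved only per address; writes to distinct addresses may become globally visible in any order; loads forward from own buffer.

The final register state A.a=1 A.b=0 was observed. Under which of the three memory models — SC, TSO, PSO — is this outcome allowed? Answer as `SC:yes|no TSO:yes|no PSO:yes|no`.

outcome vector order: (A.a,A.b)
SC (3): 1/2; 2/0; 2/2
TSO (3): 1/2; 2/0; 2/2
PSO (4): 1/0; 1/2; 2/0; 2/2
target 1/0 ∈ {PSO}

SC:no TSO:no PSO:yes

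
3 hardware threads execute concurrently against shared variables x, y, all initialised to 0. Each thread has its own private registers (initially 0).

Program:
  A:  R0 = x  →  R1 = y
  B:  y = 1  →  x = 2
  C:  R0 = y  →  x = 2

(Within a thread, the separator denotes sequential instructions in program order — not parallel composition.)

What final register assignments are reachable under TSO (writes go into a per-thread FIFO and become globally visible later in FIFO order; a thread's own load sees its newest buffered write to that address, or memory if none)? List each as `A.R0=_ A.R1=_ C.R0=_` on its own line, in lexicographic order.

outcome vector order: (A.R0,A.R1,C.R0)
|TSO outcomes| = 7

A.R0=0 A.R1=0 C.R0=0
A.R0=0 A.R1=0 C.R0=1
A.R0=0 A.R1=1 C.R0=0
A.R0=0 A.R1=1 C.R0=1
A.R0=2 A.R1=0 C.R0=0
A.R0=2 A.R1=1 C.R0=0
A.R0=2 A.R1=1 C.R0=1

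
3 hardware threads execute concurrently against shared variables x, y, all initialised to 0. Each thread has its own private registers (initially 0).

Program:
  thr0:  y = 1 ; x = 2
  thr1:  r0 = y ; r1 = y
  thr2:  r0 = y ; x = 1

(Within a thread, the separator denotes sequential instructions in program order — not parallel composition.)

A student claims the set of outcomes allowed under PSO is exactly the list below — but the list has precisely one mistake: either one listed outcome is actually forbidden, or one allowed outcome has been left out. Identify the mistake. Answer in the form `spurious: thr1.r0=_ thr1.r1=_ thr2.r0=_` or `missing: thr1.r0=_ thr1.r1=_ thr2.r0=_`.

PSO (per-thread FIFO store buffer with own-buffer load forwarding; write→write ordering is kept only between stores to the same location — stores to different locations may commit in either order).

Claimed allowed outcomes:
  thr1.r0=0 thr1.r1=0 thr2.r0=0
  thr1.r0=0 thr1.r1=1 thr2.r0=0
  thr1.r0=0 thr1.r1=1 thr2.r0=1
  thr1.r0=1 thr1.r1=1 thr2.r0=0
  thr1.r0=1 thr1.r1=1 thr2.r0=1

outcome vector order: (thr1.r0,thr1.r1,thr2.r0)
PSO: 6 outcomes — {0/0/0 0/0/1 0/1/0 0/1/1 1/1/0 1/1/1}
PSO∖claimed = {0/0/1}

missing: thr1.r0=0 thr1.r1=0 thr2.r0=1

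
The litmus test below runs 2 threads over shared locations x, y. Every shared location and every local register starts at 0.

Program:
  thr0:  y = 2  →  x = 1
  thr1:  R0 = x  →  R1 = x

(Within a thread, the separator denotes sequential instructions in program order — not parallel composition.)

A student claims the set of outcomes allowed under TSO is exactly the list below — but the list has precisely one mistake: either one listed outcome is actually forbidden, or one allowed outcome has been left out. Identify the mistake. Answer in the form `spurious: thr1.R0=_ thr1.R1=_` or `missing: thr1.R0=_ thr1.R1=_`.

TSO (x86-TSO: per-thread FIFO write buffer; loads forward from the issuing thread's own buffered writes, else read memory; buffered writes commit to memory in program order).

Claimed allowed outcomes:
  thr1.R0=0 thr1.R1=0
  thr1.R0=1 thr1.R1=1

outcome vector order: (thr1.R0,thr1.R1)
[TSO] allowed = {00, 01, 11}
TSO∖claimed = {01}

missing: thr1.R0=0 thr1.R1=1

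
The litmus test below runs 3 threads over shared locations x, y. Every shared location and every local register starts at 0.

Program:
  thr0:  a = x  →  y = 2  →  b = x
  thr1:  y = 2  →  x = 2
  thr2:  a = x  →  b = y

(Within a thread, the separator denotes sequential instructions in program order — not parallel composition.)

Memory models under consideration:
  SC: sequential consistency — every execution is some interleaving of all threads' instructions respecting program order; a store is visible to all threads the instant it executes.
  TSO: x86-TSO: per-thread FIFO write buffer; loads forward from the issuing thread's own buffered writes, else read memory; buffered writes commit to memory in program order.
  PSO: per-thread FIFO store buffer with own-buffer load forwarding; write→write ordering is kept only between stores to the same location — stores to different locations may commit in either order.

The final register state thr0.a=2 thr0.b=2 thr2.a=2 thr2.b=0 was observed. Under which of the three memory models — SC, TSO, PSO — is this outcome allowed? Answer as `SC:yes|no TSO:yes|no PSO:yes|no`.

SC:no TSO:no PSO:yes

outcome vector order: (thr0.a,thr0.b,thr2.a,thr2.b)
[SC] allowed = {0/0/0/0; 0/0/0/2; 0/0/2/2; 0/2/0/0; 0/2/0/2; 0/2/2/2; 2/2/0/0; 2/2/0/2; 2/2/2/2}
[TSO] allowed = {0/0/0/0; 0/0/0/2; 0/0/2/2; 0/2/0/0; 0/2/0/2; 0/2/2/2; 2/2/0/0; 2/2/0/2; 2/2/2/2}
[PSO] allowed = {0/0/0/0; 0/0/0/2; 0/0/2/0; 0/0/2/2; 0/2/0/0; 0/2/0/2; 0/2/2/0; 0/2/2/2; 2/2/0/0; 2/2/0/2; 2/2/2/0; 2/2/2/2}
target 2/2/2/0 ∈ {PSO}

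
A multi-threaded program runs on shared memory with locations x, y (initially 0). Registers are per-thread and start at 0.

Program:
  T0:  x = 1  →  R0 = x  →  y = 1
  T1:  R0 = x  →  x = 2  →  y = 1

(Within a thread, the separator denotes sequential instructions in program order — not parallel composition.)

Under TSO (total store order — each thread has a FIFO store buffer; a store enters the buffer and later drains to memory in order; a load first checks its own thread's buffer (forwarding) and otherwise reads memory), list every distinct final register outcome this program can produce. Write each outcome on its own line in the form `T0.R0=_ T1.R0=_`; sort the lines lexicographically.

T0.R0=1 T1.R0=0
T0.R0=1 T1.R0=1
T0.R0=2 T1.R0=0
T0.R0=2 T1.R0=1

outcome vector order: (T0.R0,T1.R0)
|TSO outcomes| = 4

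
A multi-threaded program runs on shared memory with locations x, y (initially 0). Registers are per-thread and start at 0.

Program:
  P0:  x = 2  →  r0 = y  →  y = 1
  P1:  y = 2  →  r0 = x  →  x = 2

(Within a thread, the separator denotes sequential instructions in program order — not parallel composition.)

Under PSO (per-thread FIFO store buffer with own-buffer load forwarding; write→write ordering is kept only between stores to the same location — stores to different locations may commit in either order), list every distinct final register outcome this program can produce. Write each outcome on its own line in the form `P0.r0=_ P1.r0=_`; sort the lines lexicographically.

P0.r0=0 P1.r0=0
P0.r0=0 P1.r0=2
P0.r0=2 P1.r0=0
P0.r0=2 P1.r0=2

outcome vector order: (P0.r0,P1.r0)
|PSO outcomes| = 4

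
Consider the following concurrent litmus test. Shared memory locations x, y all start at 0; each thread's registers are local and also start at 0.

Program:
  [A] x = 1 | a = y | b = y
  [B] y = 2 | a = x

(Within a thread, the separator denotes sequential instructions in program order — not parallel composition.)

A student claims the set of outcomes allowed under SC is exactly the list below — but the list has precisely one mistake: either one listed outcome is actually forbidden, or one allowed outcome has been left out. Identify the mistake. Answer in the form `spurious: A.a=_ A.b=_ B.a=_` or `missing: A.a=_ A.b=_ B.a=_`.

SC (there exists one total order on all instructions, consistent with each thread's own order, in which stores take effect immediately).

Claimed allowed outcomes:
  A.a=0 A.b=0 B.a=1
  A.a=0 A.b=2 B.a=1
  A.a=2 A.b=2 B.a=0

outcome vector order: (A.a,A.b,B.a)
[SC] allowed = {<0 0 1>, <0 2 1>, <2 2 0>, <2 2 1>}
SC∖claimed = {<2 2 1>}

missing: A.a=2 A.b=2 B.a=1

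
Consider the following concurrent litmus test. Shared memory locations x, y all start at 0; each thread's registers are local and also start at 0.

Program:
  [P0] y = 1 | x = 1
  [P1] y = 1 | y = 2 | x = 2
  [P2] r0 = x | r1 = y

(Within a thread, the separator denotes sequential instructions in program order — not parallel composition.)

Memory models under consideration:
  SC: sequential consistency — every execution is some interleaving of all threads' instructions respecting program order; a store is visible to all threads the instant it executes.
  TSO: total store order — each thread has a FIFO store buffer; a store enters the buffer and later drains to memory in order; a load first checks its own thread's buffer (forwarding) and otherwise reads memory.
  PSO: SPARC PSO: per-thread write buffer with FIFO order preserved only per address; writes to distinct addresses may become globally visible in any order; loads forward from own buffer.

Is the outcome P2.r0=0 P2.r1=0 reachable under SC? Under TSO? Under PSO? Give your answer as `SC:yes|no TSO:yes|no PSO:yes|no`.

outcome vector order: (P2.r0,P2.r1)
[SC] allowed = {0/0; 0/1; 0/2; 1/1; 1/2; 2/1; 2/2}
[TSO] allowed = {0/0; 0/1; 0/2; 1/1; 1/2; 2/1; 2/2}
[PSO] allowed = {0/0; 0/1; 0/2; 1/0; 1/1; 1/2; 2/0; 2/1; 2/2}
target 0/0 ∈ {SC,TSO,PSO}

SC:yes TSO:yes PSO:yes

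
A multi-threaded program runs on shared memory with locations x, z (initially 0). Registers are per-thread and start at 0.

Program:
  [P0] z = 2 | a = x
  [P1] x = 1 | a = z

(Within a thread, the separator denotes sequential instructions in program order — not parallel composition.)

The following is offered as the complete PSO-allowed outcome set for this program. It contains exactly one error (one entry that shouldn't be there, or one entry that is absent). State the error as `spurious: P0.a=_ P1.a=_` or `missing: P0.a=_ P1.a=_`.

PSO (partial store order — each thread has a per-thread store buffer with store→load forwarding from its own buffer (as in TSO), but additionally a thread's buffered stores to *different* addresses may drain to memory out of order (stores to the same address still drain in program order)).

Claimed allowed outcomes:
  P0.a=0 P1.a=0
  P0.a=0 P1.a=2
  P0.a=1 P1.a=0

missing: P0.a=1 P1.a=2

outcome vector order: (P0.a,P1.a)
under PSO → 0/0, 0/2, 1/0, 1/2
PSO∖claimed = {1/2}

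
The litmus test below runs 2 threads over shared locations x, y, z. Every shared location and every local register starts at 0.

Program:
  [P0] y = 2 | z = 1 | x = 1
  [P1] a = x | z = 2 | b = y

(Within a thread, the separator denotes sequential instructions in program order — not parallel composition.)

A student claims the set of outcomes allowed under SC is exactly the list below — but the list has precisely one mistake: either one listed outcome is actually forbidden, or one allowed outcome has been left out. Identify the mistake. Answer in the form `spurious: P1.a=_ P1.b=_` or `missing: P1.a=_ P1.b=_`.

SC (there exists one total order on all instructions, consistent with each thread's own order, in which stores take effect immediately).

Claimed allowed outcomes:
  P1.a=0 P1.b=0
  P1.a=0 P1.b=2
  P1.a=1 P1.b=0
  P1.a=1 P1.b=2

outcome vector order: (P1.a,P1.b)
[SC] allowed = {00 02 12}
claimed∖SC = {10}

spurious: P1.a=1 P1.b=0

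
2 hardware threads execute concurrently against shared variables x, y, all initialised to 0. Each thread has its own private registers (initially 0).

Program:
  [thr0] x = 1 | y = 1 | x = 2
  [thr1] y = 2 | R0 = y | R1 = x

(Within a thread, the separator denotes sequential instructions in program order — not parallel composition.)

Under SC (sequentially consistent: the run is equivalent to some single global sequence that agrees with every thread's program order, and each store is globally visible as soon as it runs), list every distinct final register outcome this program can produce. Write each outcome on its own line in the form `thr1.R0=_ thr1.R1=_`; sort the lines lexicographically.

thr1.R0=1 thr1.R1=1
thr1.R0=1 thr1.R1=2
thr1.R0=2 thr1.R1=0
thr1.R0=2 thr1.R1=1
thr1.R0=2 thr1.R1=2

outcome vector order: (thr1.R0,thr1.R1)
|SC outcomes| = 5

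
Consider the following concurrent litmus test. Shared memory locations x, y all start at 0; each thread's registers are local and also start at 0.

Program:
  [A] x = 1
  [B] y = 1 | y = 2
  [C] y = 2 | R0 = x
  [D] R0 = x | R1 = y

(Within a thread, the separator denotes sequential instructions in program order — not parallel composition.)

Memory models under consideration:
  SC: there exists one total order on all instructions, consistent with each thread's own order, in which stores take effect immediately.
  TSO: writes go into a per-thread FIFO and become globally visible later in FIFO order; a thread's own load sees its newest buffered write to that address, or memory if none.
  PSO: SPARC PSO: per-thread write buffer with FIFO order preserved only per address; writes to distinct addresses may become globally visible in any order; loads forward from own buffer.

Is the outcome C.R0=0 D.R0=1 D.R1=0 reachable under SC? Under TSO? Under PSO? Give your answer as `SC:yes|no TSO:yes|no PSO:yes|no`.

outcome vector order: (C.R0,D.R0,D.R1)
under SC → 000, 001, 002, 011, 012, 100, 101, 102, 110, 111, 112
under TSO → 000, 001, 002, 010, 011, 012, 100, 101, 102, 110, 111, 112
under PSO → 000, 001, 002, 010, 011, 012, 100, 101, 102, 110, 111, 112
target 010 ∈ {TSO,PSO}

SC:no TSO:yes PSO:yes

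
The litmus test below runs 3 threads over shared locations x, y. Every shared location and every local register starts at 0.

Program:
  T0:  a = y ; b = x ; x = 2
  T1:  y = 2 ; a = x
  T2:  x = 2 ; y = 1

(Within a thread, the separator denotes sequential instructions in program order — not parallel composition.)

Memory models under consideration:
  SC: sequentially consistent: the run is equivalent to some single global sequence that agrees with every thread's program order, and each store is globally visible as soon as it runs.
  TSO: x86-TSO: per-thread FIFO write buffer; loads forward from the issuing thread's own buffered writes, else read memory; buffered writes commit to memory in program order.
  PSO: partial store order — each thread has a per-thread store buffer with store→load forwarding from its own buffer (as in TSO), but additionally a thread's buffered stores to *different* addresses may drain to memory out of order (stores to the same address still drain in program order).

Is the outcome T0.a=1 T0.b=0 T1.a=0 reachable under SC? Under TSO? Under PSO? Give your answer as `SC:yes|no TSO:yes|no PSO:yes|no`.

outcome vector order: (T0.a,T0.b,T1.a)
SC: 10 outcomes — {000 002 020 022 120 122 200 202 220 222}
TSO: 10 outcomes — {000 002 020 022 120 122 200 202 220 222}
PSO: 12 outcomes — {000 002 020 022 100 102 120 122 200 202 220 222}
target 100 ∈ {PSO}

SC:no TSO:no PSO:yes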